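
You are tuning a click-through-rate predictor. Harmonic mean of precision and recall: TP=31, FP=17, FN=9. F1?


Precision = 31/48 = 0.6458
Recall = 31/40 = 0.775
F1 = 2·P·R/(P+R) = 2·TP/(2·TP+FP+FN) = 62/(62+17+9) = 62/88 = 0.7045

0.7045


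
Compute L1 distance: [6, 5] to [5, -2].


d = |6-5| + |5+ 2|
  = 1 + 7
  = 8

8


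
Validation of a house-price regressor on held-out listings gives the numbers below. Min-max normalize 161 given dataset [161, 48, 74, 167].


min=48, max=167
(161-48)/(167-48) = 113/119 = 0.9496

0.9496


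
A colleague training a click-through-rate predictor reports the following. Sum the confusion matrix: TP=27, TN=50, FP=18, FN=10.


Total = TP + TN + FP + FN
= 27 + 50 + 18 + 10
= 105
(Predicted positive: 45, predicted negative: 60)

105


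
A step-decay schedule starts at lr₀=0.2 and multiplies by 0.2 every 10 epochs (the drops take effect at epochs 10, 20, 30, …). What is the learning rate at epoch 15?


n_drops = ⌊15/10⌋ = 1
lr = 0.2·0.2^1 = 0.2·0.2 = 0.04

0.04


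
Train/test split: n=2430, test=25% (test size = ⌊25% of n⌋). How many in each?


Test = ⌊2430·25/100⌋ = 607
Train = 2430 - 607 = 1823

Train: 1823, Test: 607


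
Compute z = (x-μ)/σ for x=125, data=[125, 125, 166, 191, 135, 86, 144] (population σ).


μ = 138.8571, σ = 30.8796
z = (125 - 138.8571)/30.8796 = -0.4487

-0.4487


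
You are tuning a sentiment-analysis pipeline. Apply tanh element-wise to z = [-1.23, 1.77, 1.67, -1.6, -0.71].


tanh(-1.23) = -0.8426
tanh(1.77) = 0.9436
tanh(1.67) = 0.9316
tanh(-1.6) = -0.9217
tanh(-0.71) = -0.6107
result = [-0.8426, 0.9436, 0.9316, -0.9217, -0.6107]

[-0.8426, 0.9436, 0.9316, -0.9217, -0.6107]


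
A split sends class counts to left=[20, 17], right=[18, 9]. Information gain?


Parent = [38, 26], H_parent = 0.9745
H_left = 0.9953 (n=37), H_right = 0.9183 (n=27)
H_children = (37/64)·0.9953 + (27/64)·0.9183 = 0.9628
IG = 0.9745 - 0.9628 = 0.0117

0.0117


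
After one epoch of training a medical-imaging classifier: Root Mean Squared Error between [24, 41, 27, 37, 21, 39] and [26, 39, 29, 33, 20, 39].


MSE = 29/6 = 4.8333
RMSE = √(29/6) = 2.1985

2.1985


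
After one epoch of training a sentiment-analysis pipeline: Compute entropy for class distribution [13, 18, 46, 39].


Probabilities: [13/116, 18/116, 46/116, 39/116] ≈ [0.1121, 0.1552, 0.3966, 0.3362]
H = -((13/116)·log₂(13/116) + (18/116)·log₂(18/116) + (46/116)·log₂(46/116) + (39/116)·log₂(39/116))
  = 1.8289 bits

1.8289 bits


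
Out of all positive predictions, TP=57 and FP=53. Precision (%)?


Precision = TP/(TP+FP)
= 57/(57+53)
= 57/110 = 51.82%

51.82%


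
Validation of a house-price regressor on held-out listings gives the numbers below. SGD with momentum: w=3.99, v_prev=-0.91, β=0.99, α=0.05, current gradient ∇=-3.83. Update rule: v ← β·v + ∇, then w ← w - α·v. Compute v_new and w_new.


v_new = 0.99·-0.91 - 3.83 = -0.9009 - 3.83 = -4.7309
w_new = 3.99 - 0.05·-4.7309 = 3.99 + 0.236545 = 4.226545

v_new=-4.7309, w_new=4.226545


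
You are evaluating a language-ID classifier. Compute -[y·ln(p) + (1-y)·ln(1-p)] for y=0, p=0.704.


BCE = -[y·ln(p) + (1-y)·ln(1-p)]
= -0 - 1·ln(1-0.704)
= -ln(0.296) = 1.2174

1.2174


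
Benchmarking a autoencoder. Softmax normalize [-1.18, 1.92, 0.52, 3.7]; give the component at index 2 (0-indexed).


Exponentials: e^-1.18=0.3073, e^1.92=6.821, e^0.52=1.682, e^3.7=40.4473
Sum = 49.2576
Softmax = [0.0062, 0.1385, 0.0341, 0.8211]
p[2] = 1.682/49.2576 = 0.0341

0.0341


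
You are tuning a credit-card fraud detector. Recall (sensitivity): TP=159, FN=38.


Recall = TP/(TP+FN)
= 159/(159+38)
= 159/197 = 80.71%

80.71%


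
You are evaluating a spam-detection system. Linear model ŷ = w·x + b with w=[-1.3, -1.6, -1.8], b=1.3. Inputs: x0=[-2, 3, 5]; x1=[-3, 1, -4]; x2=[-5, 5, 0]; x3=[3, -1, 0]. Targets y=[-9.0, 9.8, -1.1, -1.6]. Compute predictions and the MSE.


ŷ0 = (-1.3)·(-2) + (-1.6)·(3) + (-1.8)·(5) + 1.3 = -9.9
ŷ1 = (-1.3)·(-3) + (-1.6)·(1) + (-1.8)·(-4) + 1.3 = 10.8
ŷ2 = (-1.3)·(-5) + (-1.6)·(5) + (-1.8)·(0) + 1.3 = -0.2
ŷ3 = (-1.3)·(3) + (-1.6)·(-1) + (-1.8)·(0) + 1.3 = -1.0
errors² = [0.81, 1.0, 0.81, 0.36]
MSE = 2.9800/4 = 0.745

0.745


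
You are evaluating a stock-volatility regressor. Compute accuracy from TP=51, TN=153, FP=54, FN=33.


Accuracy = (TP+TN)/(TP+TN+FP+FN)
= (51+153)/(291)
= 204/291 = 70.1%

70.1%


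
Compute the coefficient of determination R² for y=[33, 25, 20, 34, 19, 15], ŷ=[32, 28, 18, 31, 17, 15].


ȳ = 24.3333
SS_res = Σ(y-ŷ)² = 27
SS_tot = Σ(y-ȳ)² = 303.33
R² = 1 - SS_res/SS_tot = 1 - 0.089 = 0.911

0.911


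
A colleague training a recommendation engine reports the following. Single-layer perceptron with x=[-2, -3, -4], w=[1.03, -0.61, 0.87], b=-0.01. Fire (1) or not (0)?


z = (-2)·(1.03) + (-3)·(-0.61) + (-4)·(0.87) - 0.01
  = -3.72
step(z) = 0 (z<0)

0


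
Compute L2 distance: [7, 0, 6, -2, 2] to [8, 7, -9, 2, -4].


d = √((7-8)² + (0-7)² + (6+ 9)² + (-2-2)² + (2+ 4)²)
  = √(1 + 49 + 225 + 16 + 36)
  = √327 = 18.0831

18.0831


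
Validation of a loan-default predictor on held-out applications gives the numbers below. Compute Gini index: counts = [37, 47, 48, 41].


Probabilities: [37/173, 47/173, 48/173, 41/173] ≈ [0.2139, 0.2717, 0.2775, 0.237]
Σpᵢ² = (1369 + 2209 + 2304 + 1681)/173² = 7563/29929
Gini = 1 - Σpᵢ² = 1 - 7563/29929 = 0.7473

0.7473


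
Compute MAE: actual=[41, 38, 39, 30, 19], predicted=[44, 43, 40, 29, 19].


Absolute errors: |41-44|=3, |38-43|=5, |39-40|=1, |30-29|=1, |19-19|=0
Sum = 10
MAE = 10/5 = 2

2


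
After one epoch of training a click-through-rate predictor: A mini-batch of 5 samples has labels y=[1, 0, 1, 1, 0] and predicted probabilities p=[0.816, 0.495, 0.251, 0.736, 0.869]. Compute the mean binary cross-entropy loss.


L[0] = -ln(0.816) = 0.2033
L[1] = -ln(1-0.495) = -ln(0.505) = 0.6832
L[2] = -ln(0.251) = 1.3823
L[3] = -ln(0.736) = 0.3065
L[4] = -ln(1-0.869) = -ln(0.131) = 2.0326
mean = (0.2033 + 0.6832 + 1.3823 + 0.3065 + 2.0326)/5 = 0.9216

0.9216


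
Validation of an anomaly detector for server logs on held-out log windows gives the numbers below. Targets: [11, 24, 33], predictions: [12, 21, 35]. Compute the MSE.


Squared errors: (11-12)²=1, (24-21)²=9, (33-35)²=4
Sum = 14
MSE = 14/3 = 14/3

14/3


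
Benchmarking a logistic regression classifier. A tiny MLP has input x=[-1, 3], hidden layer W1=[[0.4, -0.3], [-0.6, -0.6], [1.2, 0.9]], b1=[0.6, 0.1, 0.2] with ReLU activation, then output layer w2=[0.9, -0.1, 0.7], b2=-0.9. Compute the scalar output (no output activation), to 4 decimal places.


z1[0] = (0.4)·(-1) + (-0.3)·(3) + 0.6 = -0.7
z1[1] = (-0.6)·(-1) + (-0.6)·(3) + 0.1 = -1.1
z1[2] = (1.2)·(-1) + (0.9)·(3) + 0.2 = 1.7
h = ReLU(z1) = [0.0, 0.0, 1.7]
output = (0.9)·(0.0) + (-0.1)·(0.0) + (0.7)·(1.7) - 0.9 = 0.29

0.29


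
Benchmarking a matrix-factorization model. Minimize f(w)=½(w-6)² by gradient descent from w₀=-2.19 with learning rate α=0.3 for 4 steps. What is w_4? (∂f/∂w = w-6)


step 1: grad = -2.19-6 = -8.19; w = -2.19 - 0.3·(-8.19) = 0.267
step 2: grad = 0.267-6 = -5.733; w = 0.267 - 0.3·(-5.733) = 1.9869
step 3: grad = 1.9869-6 = -4.0131; w = 1.9869 - 0.3·(-4.0131) = 3.19083
step 4: grad = 3.19083-6 = -2.80917; w = 3.19083 - 0.3·(-2.80917) = 4.033581

4.033581


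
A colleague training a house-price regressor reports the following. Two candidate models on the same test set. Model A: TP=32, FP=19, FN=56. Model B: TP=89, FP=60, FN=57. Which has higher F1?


Model A: P=32/51=0.6275, R=32/88=0.3636, F1=2PR/(P+R)=2TP/(2TP+FP+FN)=64/139=0.4604
Model B: P=89/149=0.5973, R=89/146=0.6096, F1=2PR/(P+R)=2TP/(2TP+FP+FN)=178/295=0.6034
0.4604 < 0.6034 → Model B

Model B


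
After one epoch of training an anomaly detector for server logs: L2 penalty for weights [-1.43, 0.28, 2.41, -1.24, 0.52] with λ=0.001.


‖w‖₂² = (-1.43)² + (0.28)² + (2.41)² + (-1.24)² + (0.52)²
     = 2.0449 + 0.0784 + 5.8081 + 1.5376 + 0.2704
     = 9.7394
λ·‖w‖₂² = 0.001·9.7394 = 0.009739

0.009739


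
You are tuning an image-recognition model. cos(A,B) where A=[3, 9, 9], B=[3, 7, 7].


A·B = 3·3 + 9·7 + 9·7 = 135
‖A‖ = √171 = 13.0767, ‖B‖ = √107 = 10.3441
cos = 135/(√171·√107) = 135/√18297 = 0.998

0.998


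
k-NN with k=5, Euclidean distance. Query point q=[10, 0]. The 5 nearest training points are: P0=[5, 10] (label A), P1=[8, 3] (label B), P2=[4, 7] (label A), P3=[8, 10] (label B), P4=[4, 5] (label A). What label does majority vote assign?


d(q,P0) = 11.1803  (label A)
d(q,P1) = 3.6056  (label B)
d(q,P2) = 9.2195  (label A)
d(q,P3) = 10.198  (label B)
d(q,P4) = 7.8102  (label A)
Votes: A=3, B=2
Majority → A

A


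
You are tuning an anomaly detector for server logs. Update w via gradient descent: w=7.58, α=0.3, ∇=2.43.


w_new = w - α·∇
= 7.58 - 0.3·2.43
= 7.58 - 0.729
= 6.851

6.851


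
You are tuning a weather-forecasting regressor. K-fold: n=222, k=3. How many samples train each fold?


Fold size = 222/3 = 74
Training per fold = 222 - 74 = 148

148


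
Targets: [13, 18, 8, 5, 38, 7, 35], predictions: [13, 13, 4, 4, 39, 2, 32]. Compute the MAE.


Absolute errors: |13-13|=0, |18-13|=5, |8-4|=4, |5-4|=1, |38-39|=1, |7-2|=5, |35-32|=3
Sum = 19
MAE = 19/7 = 19/7

19/7


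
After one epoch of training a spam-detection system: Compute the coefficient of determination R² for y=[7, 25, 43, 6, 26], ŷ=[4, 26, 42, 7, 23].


ȳ = 21.4
SS_res = Σ(y-ŷ)² = 21
SS_tot = Σ(y-ȳ)² = 945.2
R² = 1 - SS_res/SS_tot = 1 - 0.0222 = 0.9778

0.9778


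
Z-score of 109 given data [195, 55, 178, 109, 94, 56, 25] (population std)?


μ = 101.7143, σ = 59.5116
z = (109 - 101.7143)/59.5116 = 0.1224

0.1224


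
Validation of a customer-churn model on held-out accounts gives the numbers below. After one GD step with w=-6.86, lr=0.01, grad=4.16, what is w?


w_new = w - α·∇
= -6.86 - 0.01·4.16
= -6.86 - 0.0416
= -6.9016

-6.9016


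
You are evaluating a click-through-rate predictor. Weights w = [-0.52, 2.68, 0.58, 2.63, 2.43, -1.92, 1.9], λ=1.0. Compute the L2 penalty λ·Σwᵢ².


‖w‖₂² = (-0.52)² + (2.68)² + (0.58)² + (2.63)² + (2.43)² + (-1.92)² + (1.9)²
     = 0.2704 + 7.1824 + 0.3364 + 6.9169 + 5.9049 + 3.6864 + 3.61
     = 27.9074
λ·‖w‖₂² = 1.0·27.9074 = 27.9074

27.9074


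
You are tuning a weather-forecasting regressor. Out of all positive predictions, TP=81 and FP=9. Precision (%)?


Precision = TP/(TP+FP)
= 81/(81+9)
= 81/90 = 90.0%

90.0%


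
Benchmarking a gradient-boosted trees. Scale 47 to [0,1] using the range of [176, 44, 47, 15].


min=15, max=176
(47-15)/(176-15) = 32/161 = 0.1988

0.1988


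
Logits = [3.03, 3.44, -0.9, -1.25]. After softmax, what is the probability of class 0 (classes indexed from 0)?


Exponentials: e^3.03=20.6972, e^3.44=31.187, e^-0.9=0.4066, e^-1.25=0.2865
Sum = 52.5773
Softmax = [0.3937, 0.5932, 0.0077, 0.0054]
p[0] = 20.6972/52.5773 = 0.3937

0.3937


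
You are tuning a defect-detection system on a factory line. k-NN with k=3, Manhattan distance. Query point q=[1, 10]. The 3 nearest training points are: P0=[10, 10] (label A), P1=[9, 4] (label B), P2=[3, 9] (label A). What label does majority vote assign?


d(q,P0) = 9  (label A)
d(q,P1) = 14  (label B)
d(q,P2) = 3  (label A)
Votes: A=2, B=1
Majority → A

A


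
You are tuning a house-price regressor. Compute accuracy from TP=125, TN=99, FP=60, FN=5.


Accuracy = (TP+TN)/(TP+TN+FP+FN)
= (125+99)/(289)
= 224/289 = 77.51%

77.51%


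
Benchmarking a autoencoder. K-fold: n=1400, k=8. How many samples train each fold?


Fold size = 1400/8 = 175
Training per fold = 1400 - 175 = 1225

1225


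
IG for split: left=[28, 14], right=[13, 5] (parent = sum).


Parent = [41, 19], H_parent = 0.9007
H_left = 0.9183 (n=42), H_right = 0.8524 (n=18)
H_children = (42/60)·0.9183 + (18/60)·0.8524 = 0.8985
IG = 0.9007 - 0.8985 = 0.0022

0.0022


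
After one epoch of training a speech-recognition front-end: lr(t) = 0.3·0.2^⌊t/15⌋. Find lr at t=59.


n_drops = ⌊59/15⌋ = 3
lr = 0.3·0.2^3 = 0.3·0.008 = 0.0024

0.0024


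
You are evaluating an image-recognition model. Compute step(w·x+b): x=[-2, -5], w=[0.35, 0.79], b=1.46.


z = (-2)·(0.35) + (-5)·(0.79) + 1.46
  = -3.19
step(z) = 0 (z<0)

0


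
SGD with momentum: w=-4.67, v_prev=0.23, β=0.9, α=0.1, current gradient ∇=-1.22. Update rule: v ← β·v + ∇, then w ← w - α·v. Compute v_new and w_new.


v_new = 0.9·0.23 - 1.22 = 0.207 - 1.22 = -1.013
w_new = -4.67 - 0.1·-1.013 = -4.67 + 0.1013 = -4.5687

v_new=-1.013, w_new=-4.5687


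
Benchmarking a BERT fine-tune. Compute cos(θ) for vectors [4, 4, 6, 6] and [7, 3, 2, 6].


A·B = 4·7 + 4·3 + 6·2 + 6·6 = 88
‖A‖ = √104 = 10.198, ‖B‖ = √98 = 9.8995
cos = 88/(√104·√98) = 88/√10192 = 0.8717

0.8717


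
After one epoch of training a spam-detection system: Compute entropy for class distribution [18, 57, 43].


Probabilities: [18/118, 57/118, 43/118] ≈ [0.1525, 0.4831, 0.3644]
H = -((18/118)·log₂(18/118) + (57/118)·log₂(57/118) + (43/118)·log₂(43/118))
  = 1.4516 bits

1.4516 bits


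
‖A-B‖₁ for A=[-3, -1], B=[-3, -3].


d = |-3+ 3| + |-1+ 3|
  = 0 + 2
  = 2

2


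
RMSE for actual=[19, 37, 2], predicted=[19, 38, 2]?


MSE = 1/3 = 0.3333
RMSE = √(1/3) = 0.5774

0.5774


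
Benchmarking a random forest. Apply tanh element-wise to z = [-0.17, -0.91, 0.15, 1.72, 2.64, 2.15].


tanh(-0.17) = -0.1684
tanh(-0.91) = -0.7211
tanh(0.15) = 0.1489
tanh(1.72) = 0.9379
tanh(2.64) = 0.9899
tanh(2.15) = 0.9732
result = [-0.1684, -0.7211, 0.1489, 0.9379, 0.9899, 0.9732]

[-0.1684, -0.7211, 0.1489, 0.9379, 0.9899, 0.9732]


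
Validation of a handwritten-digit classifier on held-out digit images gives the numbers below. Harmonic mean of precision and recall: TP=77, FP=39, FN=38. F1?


Precision = 77/116 = 0.6638
Recall = 77/115 = 0.6696
F1 = 2·P·R/(P+R) = 2·TP/(2·TP+FP+FN) = 154/(154+39+38) = 154/231 = 0.6667

0.6667


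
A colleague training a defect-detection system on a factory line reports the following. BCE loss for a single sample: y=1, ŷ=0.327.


BCE = -[y·ln(p) + (1-y)·ln(1-p)]
= -1·ln(0.327) - 0
= -ln(0.327) = 1.1178

1.1178


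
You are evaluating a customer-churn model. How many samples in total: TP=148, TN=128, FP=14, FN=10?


Total = TP + TN + FP + FN
= 148 + 128 + 14 + 10
= 300
(Predicted positive: 162, predicted negative: 138)

300


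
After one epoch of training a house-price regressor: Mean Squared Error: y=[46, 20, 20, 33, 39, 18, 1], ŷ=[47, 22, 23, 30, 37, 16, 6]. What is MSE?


Squared errors: (46-47)²=1, (20-22)²=4, (20-23)²=9, (33-30)²=9, (39-37)²=4, (18-16)²=4, (1-6)²=25
Sum = 56
MSE = 56/7 = 8

8


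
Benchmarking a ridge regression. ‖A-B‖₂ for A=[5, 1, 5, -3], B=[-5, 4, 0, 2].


d = √((5+ 5)² + (1-4)² + (5-0)² + (-3-2)²)
  = √(100 + 9 + 25 + 25)
  = √159 = 12.6095

12.6095


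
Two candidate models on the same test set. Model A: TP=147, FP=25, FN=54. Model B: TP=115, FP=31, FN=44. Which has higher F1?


Model A: P=147/172=0.8547, R=147/201=0.7313, F1=2PR/(P+R)=2TP/(2TP+FP+FN)=294/373=0.7882
Model B: P=115/146=0.7877, R=115/159=0.7233, F1=2PR/(P+R)=2TP/(2TP+FP+FN)=230/305=0.7541
0.7882 > 0.7541 → Model A

Model A


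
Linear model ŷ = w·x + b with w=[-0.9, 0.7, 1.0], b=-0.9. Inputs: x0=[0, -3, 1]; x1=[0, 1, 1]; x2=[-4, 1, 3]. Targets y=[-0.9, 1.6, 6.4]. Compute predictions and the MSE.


ŷ0 = (-0.9)·(0) + (0.7)·(-3) + (1.0)·(1) - 0.9 = -2.0
ŷ1 = (-0.9)·(0) + (0.7)·(1) + (1.0)·(1) - 0.9 = 0.8
ŷ2 = (-0.9)·(-4) + (0.7)·(1) + (1.0)·(3) - 0.9 = 6.4
errors² = [1.21, 0.64, 0.0]
MSE = 1.8500/3 = 0.6167

0.6167


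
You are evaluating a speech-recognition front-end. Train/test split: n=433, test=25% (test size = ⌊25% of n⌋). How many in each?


Test = ⌊433·25/100⌋ = 108
Train = 433 - 108 = 325

Train: 325, Test: 108


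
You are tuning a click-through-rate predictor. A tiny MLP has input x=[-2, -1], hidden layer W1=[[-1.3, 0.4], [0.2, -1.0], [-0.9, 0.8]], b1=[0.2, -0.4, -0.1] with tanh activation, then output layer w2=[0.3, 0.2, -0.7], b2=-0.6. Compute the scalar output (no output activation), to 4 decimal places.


z1[0] = (-1.3)·(-2) + (0.4)·(-1) + 0.2 = 2.4
z1[1] = (0.2)·(-2) + (-1.0)·(-1) - 0.4 = 0.2
z1[2] = (-0.9)·(-2) + (0.8)·(-1) - 0.1 = 0.9
h = tanh(z1) = [0.9837, 0.1974, 0.7163]
output = (0.3)·(0.9837) + (0.2)·(0.1974) + (-0.7)·(0.7163) - 0.6 = -0.7668

-0.7668


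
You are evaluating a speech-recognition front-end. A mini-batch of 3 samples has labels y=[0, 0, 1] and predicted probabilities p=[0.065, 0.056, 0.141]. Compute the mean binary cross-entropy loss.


L[0] = -ln(1-0.065) = -ln(0.935) = 0.0672
L[1] = -ln(1-0.056) = -ln(0.944) = 0.0576
L[2] = -ln(0.141) = 1.959
mean = (0.0672 + 0.0576 + 1.959)/3 = 0.6946

0.6946


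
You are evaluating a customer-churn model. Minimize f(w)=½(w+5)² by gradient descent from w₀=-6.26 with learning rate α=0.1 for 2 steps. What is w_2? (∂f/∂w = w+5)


step 1: grad = -6.26+5 = -1.26; w = -6.26 - 0.1·(-1.26) = -6.134
step 2: grad = -6.134+5 = -1.134; w = -6.134 - 0.1·(-1.134) = -6.0206

-6.0206


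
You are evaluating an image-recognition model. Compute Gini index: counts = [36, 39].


Probabilities: [36/75, 39/75] ≈ [0.48, 0.52]
Σpᵢ² = (1296 + 1521)/75² = 2817/5625
Gini = 1 - Σpᵢ² = 1 - 2817/5625 = 0.4992

0.4992


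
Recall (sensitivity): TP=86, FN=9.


Recall = TP/(TP+FN)
= 86/(86+9)
= 86/95 = 90.53%

90.53%


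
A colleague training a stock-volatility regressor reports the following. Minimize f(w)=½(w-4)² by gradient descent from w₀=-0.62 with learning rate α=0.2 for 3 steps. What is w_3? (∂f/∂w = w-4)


step 1: grad = -0.62-4 = -4.62; w = -0.62 - 0.2·(-4.62) = 0.304
step 2: grad = 0.304-4 = -3.696; w = 0.304 - 0.2·(-3.696) = 1.0432
step 3: grad = 1.0432-4 = -2.9568; w = 1.0432 - 0.2·(-2.9568) = 1.63456

1.63456


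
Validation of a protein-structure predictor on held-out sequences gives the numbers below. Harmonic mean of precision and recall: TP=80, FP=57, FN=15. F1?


Precision = 80/137 = 0.5839
Recall = 80/95 = 0.8421
F1 = 2·P·R/(P+R) = 2·TP/(2·TP+FP+FN) = 160/(160+57+15) = 160/232 = 0.6897

0.6897


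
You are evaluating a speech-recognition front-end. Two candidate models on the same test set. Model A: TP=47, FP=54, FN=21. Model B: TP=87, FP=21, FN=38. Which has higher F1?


Model A: P=47/101=0.4653, R=47/68=0.6912, F1=2PR/(P+R)=2TP/(2TP+FP+FN)=94/169=0.5562
Model B: P=87/108=0.8056, R=87/125=0.696, F1=2PR/(P+R)=2TP/(2TP+FP+FN)=174/233=0.7468
0.5562 < 0.7468 → Model B

Model B


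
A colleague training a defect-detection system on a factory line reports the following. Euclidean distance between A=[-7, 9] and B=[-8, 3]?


d = √((-7+ 8)² + (9-3)²)
  = √(1 + 36)
  = √37 = 6.0828

6.0828


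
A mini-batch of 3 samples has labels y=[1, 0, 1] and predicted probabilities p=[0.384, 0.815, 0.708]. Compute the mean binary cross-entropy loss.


L[0] = -ln(0.384) = 0.9571
L[1] = -ln(1-0.815) = -ln(0.185) = 1.6874
L[2] = -ln(0.708) = 0.3453
mean = (0.9571 + 1.6874 + 0.3453)/3 = 0.9966

0.9966


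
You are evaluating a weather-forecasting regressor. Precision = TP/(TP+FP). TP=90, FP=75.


Precision = TP/(TP+FP)
= 90/(90+75)
= 90/165 = 54.55%

54.55%


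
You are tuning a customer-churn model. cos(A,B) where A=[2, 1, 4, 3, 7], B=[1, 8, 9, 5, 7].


A·B = 2·1 + 1·8 + 4·9 + 3·5 + 7·7 = 110
‖A‖ = √79 = 8.8882, ‖B‖ = √220 = 14.8324
cos = 110/(√79·√220) = 110/√17380 = 0.8344

0.8344


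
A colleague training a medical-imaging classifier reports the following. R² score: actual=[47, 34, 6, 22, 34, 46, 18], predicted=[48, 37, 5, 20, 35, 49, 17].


ȳ = 29.5714
SS_res = Σ(y-ŷ)² = 26
SS_tot = Σ(y-ȳ)² = 1359.71
R² = 1 - SS_res/SS_tot = 1 - 0.0191 = 0.9809

0.9809


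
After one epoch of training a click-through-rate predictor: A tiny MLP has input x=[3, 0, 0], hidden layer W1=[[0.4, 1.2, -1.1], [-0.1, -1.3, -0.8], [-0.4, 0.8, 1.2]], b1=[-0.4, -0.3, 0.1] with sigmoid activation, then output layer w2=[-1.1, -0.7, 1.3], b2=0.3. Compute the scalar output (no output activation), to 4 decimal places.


z1[0] = (0.4)·(3) + (1.2)·(0) + (-1.1)·(0) - 0.4 = 0.8
z1[1] = (-0.1)·(3) + (-1.3)·(0) + (-0.8)·(0) - 0.3 = -0.6
z1[2] = (-0.4)·(3) + (0.8)·(0) + (1.2)·(0) + 0.1 = -1.1
h = sigmoid(z1) = [0.69, 0.3543, 0.2497]
output = (-1.1)·(0.69) + (-0.7)·(0.3543) + (1.3)·(0.2497) + 0.3 = -0.3824

-0.3824


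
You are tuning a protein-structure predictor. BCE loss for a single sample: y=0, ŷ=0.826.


BCE = -[y·ln(p) + (1-y)·ln(1-p)]
= -0 - 1·ln(1-0.826)
= -ln(0.174) = 1.7487

1.7487


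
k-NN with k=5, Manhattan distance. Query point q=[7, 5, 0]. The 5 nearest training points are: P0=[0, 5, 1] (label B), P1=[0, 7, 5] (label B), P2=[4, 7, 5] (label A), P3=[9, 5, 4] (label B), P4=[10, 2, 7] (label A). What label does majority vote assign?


d(q,P0) = 8  (label B)
d(q,P1) = 14  (label B)
d(q,P2) = 10  (label A)
d(q,P3) = 6  (label B)
d(q,P4) = 13  (label A)
Votes: A=2, B=3
Majority → B

B


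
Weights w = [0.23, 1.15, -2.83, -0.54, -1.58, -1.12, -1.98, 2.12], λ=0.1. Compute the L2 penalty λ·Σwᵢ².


‖w‖₂² = (0.23)² + (1.15)² + (-2.83)² + (-0.54)² + (-1.58)² + (-1.12)² + (-1.98)² + (2.12)²
     = 0.0529 + 1.3225 + 8.0089 + 0.2916 + 2.4964 + 1.2544 + 3.9204 + 4.4944
     = 21.8415
λ·‖w‖₂² = 0.1·21.8415 = 2.18415

2.18415


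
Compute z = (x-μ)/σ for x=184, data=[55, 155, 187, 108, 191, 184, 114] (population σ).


μ = 142, σ = 47.6115
z = (184 - 142)/47.6115 = 0.8821

0.8821


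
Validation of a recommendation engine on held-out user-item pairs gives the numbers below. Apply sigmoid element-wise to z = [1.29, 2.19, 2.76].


σ(1.29) = 1/(1+e^-1.29) = 0.7841
σ(2.19) = 1/(1+e^-2.19) = 0.8993
σ(2.76) = 1/(1+e^-2.76) = 0.9405
result = [0.7841, 0.8993, 0.9405]

[0.7841, 0.8993, 0.9405]


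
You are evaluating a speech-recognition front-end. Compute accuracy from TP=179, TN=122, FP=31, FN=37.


Accuracy = (TP+TN)/(TP+TN+FP+FN)
= (179+122)/(369)
= 301/369 = 81.57%

81.57%


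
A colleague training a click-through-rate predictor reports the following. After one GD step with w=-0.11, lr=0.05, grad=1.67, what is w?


w_new = w - α·∇
= -0.11 - 0.05·1.67
= -0.11 - 0.0835
= -0.1935

-0.1935


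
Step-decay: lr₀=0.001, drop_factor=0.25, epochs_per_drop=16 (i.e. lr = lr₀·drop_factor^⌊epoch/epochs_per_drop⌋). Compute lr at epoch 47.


n_drops = ⌊47/16⌋ = 2
lr = 0.001·0.25^2 = 0.001·0.0625 = 0.0000625

0.0000625


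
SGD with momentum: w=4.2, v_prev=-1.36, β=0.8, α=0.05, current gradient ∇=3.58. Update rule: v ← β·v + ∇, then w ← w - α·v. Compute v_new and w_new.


v_new = 0.8·-1.36 + 3.58 = -1.088 + 3.58 = 2.492
w_new = 4.2 - 0.05·2.492 = 4.2 - 0.1246 = 4.0754

v_new=2.492, w_new=4.0754


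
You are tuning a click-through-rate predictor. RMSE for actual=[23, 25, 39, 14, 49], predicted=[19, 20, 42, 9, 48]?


MSE = 76/5 = 15.2
RMSE = √(76/5) = 3.8987

3.8987


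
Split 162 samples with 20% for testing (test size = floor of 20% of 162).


Test = ⌊162·20/100⌋ = 32
Train = 162 - 32 = 130

Train: 130, Test: 32


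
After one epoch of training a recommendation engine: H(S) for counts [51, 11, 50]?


Probabilities: [51/112, 11/112, 50/112] ≈ [0.4554, 0.0982, 0.4464]
H = -((51/112)·log₂(51/112) + (11/112)·log₂(11/112) + (50/112)·log₂(50/112))
  = 1.365 bits

1.365 bits


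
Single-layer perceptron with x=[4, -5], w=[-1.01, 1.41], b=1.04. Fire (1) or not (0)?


z = (4)·(-1.01) + (-5)·(1.41) + 1.04
  = -10.05
step(z) = 0 (z<0)

0


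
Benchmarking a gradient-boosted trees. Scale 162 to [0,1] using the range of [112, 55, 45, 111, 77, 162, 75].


min=45, max=162
(162-45)/(162-45) = 117/117 = 1.0

1.0


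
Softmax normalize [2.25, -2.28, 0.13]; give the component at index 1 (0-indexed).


Exponentials: e^2.25=9.4877, e^-2.28=0.1023, e^0.13=1.1388
Sum = 10.7288
Softmax = [0.8843, 0.0095, 0.1061]
p[1] = 0.1023/10.7288 = 0.0095

0.0095


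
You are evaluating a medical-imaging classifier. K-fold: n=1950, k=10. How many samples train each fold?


Fold size = 1950/10 = 195
Training per fold = 1950 - 195 = 1755

1755


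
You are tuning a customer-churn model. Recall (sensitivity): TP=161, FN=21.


Recall = TP/(TP+FN)
= 161/(161+21)
= 161/182 = 88.46%

88.46%


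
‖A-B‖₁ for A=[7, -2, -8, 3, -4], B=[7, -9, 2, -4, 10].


d = |7-7| + |-2+ 9| + |-8-2| + |3+ 4| + |-4-10|
  = 0 + 7 + 10 + 7 + 14
  = 38

38


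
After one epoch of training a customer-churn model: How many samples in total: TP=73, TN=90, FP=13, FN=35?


Total = TP + TN + FP + FN
= 73 + 90 + 13 + 35
= 211
(Predicted positive: 86, predicted negative: 125)

211


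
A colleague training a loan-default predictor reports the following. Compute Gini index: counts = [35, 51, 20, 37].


Probabilities: [35/143, 51/143, 20/143, 37/143] ≈ [0.2448, 0.3566, 0.1399, 0.2587]
Σpᵢ² = (1225 + 2601 + 400 + 1369)/143² = 5595/20449
Gini = 1 - Σpᵢ² = 1 - 5595/20449 = 0.7264

0.7264


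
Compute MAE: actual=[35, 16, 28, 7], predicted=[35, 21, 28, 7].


Absolute errors: |35-35|=0, |16-21|=5, |28-28|=0, |7-7|=0
Sum = 5
MAE = 5/4 = 5/4

5/4


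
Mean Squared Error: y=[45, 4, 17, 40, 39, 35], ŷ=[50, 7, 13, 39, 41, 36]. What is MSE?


Squared errors: (45-50)²=25, (4-7)²=9, (17-13)²=16, (40-39)²=1, (39-41)²=4, (35-36)²=1
Sum = 56
MSE = 56/6 = 28/3

28/3


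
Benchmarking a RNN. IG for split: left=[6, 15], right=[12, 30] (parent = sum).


Parent = [18, 45], H_parent = 0.8631
H_left = 0.8631 (n=21), H_right = 0.8631 (n=42)
H_children = (21/63)·0.8631 + (42/63)·0.8631 = 0.8631
IG = 0.8631 - 0.8631 = 0.0

0.0


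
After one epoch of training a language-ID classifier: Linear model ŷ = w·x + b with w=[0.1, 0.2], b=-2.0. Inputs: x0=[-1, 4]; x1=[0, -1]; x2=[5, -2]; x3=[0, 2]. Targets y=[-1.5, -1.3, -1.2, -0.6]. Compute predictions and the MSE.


ŷ0 = (0.1)·(-1) + (0.2)·(4) - 2.0 = -1.3
ŷ1 = (0.1)·(0) + (0.2)·(-1) - 2.0 = -2.2
ŷ2 = (0.1)·(5) + (0.2)·(-2) - 2.0 = -1.9
ŷ3 = (0.1)·(0) + (0.2)·(2) - 2.0 = -1.6
errors² = [0.04, 0.81, 0.49, 1.0]
MSE = 2.3400/4 = 0.585

0.585


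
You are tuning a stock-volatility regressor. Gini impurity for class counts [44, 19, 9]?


Probabilities: [44/72, 19/72, 9/72] ≈ [0.6111, 0.2639, 0.125]
Σpᵢ² = (1936 + 361 + 81)/72² = 2378/5184
Gini = 1 - Σpᵢ² = 1 - 2378/5184 = 0.5413

0.5413


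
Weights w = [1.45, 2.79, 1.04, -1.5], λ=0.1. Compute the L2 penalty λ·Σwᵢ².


‖w‖₂² = (1.45)² + (2.79)² + (1.04)² + (-1.5)²
     = 2.1025 + 7.7841 + 1.0816 + 2.25
     = 13.2182
λ·‖w‖₂² = 0.1·13.2182 = 1.32182

1.32182


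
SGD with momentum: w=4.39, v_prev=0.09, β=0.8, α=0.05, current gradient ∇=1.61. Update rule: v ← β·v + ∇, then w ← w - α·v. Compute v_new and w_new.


v_new = 0.8·0.09 + 1.61 = 0.072 + 1.61 = 1.682
w_new = 4.39 - 0.05·1.682 = 4.39 - 0.0841 = 4.3059

v_new=1.682, w_new=4.3059


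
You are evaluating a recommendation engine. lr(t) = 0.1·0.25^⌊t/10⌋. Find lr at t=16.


n_drops = ⌊16/10⌋ = 1
lr = 0.1·0.25^1 = 0.1·0.25 = 0.025

0.025


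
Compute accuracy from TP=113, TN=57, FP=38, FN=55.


Accuracy = (TP+TN)/(TP+TN+FP+FN)
= (113+57)/(263)
= 170/263 = 64.64%

64.64%


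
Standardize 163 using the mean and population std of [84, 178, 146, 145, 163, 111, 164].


μ = 141.5714, σ = 30.6354
z = (163 - 141.5714)/30.6354 = 0.6995

0.6995


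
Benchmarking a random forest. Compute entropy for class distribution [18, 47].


Probabilities: [18/65, 47/65] ≈ [0.2769, 0.7231]
H = -((18/65)·log₂(18/65) + (47/65)·log₂(47/65))
  = 0.8512 bits

0.8512 bits


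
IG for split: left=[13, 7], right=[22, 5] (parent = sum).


Parent = [35, 12], H_parent = 0.8196
H_left = 0.9341 (n=20), H_right = 0.6913 (n=27)
H_children = (20/47)·0.9341 + (27/47)·0.6913 = 0.7946
IG = 0.8196 - 0.7946 = 0.025

0.025


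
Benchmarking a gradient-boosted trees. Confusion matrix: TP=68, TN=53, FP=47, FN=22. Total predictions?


Total = TP + TN + FP + FN
= 68 + 53 + 47 + 22
= 190
(Predicted positive: 115, predicted negative: 75)

190


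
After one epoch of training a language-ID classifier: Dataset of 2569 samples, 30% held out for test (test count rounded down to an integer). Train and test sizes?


Test = ⌊2569·30/100⌋ = 770
Train = 2569 - 770 = 1799

Train: 1799, Test: 770


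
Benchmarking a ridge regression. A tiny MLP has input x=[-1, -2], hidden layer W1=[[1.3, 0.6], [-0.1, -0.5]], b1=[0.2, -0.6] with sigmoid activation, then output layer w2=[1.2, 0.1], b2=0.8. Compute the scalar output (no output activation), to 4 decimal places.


z1[0] = (1.3)·(-1) + (0.6)·(-2) + 0.2 = -2.3
z1[1] = (-0.1)·(-1) + (-0.5)·(-2) - 0.6 = 0.5
h = sigmoid(z1) = [0.0911, 0.6225]
output = (1.2)·(0.0911) + (0.1)·(0.6225) + 0.8 = 0.9716

0.9716


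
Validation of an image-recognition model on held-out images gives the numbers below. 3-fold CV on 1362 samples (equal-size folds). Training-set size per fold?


Fold size = 1362/3 = 454
Training per fold = 1362 - 454 = 908

908


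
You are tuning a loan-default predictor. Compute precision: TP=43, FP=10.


Precision = TP/(TP+FP)
= 43/(43+10)
= 43/53 = 81.13%

81.13%


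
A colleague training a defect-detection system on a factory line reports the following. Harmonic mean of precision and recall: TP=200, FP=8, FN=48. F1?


Precision = 200/208 = 0.9615
Recall = 200/248 = 0.8065
F1 = 2·P·R/(P+R) = 2·TP/(2·TP+FP+FN) = 400/(400+8+48) = 400/456 = 0.8772

0.8772


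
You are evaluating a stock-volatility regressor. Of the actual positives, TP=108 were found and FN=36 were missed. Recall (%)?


Recall = TP/(TP+FN)
= 108/(108+36)
= 108/144 = 75.0%

75.0%


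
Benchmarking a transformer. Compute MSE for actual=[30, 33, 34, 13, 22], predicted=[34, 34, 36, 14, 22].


Squared errors: (30-34)²=16, (33-34)²=1, (34-36)²=4, (13-14)²=1, (22-22)²=0
Sum = 22
MSE = 22/5 = 22/5

22/5


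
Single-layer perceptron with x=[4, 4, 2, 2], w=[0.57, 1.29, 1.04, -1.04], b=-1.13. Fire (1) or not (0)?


z = (4)·(0.57) + (4)·(1.29) + (2)·(1.04) + (2)·(-1.04) - 1.13
  = 6.31
step(z) = 1 (z≥0)

1


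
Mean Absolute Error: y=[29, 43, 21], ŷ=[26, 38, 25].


Absolute errors: |29-26|=3, |43-38|=5, |21-25|=4
Sum = 12
MAE = 12/3 = 4

4


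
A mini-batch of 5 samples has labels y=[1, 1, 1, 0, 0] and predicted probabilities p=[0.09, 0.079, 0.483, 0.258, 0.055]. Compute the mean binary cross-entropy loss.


L[0] = -ln(0.09) = 2.4079
L[1] = -ln(0.079) = 2.5383
L[2] = -ln(0.483) = 0.7277
L[3] = -ln(1-0.258) = -ln(0.742) = 0.2984
L[4] = -ln(1-0.055) = -ln(0.945) = 0.0566
mean = (2.4079 + 2.5383 + 0.7277 + 0.2984 + 0.0566)/5 = 1.2058

1.2058


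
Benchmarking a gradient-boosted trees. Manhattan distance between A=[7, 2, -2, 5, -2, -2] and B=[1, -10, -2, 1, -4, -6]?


d = |7-1| + |2+ 10| + |-2+ 2| + |5-1| + |-2+ 4| + |-2+ 6|
  = 6 + 12 + 0 + 4 + 2 + 4
  = 28

28


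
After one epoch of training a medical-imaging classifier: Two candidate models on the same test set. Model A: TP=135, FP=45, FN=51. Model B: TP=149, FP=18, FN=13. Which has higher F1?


Model A: P=135/180=0.75, R=135/186=0.7258, F1=2PR/(P+R)=2TP/(2TP+FP+FN)=270/366=0.7377
Model B: P=149/167=0.8922, R=149/162=0.9198, F1=2PR/(P+R)=2TP/(2TP+FP+FN)=298/329=0.9058
0.7377 < 0.9058 → Model B

Model B


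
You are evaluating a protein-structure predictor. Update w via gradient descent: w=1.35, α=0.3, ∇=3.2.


w_new = w - α·∇
= 1.35 - 0.3·3.2
= 1.35 - 0.96
= 0.39

0.39


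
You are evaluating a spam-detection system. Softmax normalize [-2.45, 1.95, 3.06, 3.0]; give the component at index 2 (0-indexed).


Exponentials: e^-2.45=0.0863, e^1.95=7.0287, e^3.06=21.3276, e^3.0=20.0855
Sum = 48.5281
Softmax = [0.0018, 0.1448, 0.4395, 0.4139]
p[2] = 21.3276/48.5281 = 0.4395

0.4395


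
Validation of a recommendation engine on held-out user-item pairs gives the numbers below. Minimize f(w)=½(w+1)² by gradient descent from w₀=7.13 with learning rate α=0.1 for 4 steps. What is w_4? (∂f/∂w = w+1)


step 1: grad = 7.13+1 = 8.13; w = 7.13 - 0.1·(8.13) = 6.317
step 2: grad = 6.317+1 = 7.317; w = 6.317 - 0.1·(7.317) = 5.5853
step 3: grad = 5.5853+1 = 6.5853; w = 5.5853 - 0.1·(6.5853) = 4.92677
step 4: grad = 4.92677+1 = 5.92677; w = 4.92677 - 0.1·(5.92677) = 4.334093

4.334093


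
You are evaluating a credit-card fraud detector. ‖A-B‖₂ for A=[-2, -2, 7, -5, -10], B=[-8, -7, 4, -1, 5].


d = √((-2+ 8)² + (-2+ 7)² + (7-4)² + (-5+ 1)² + (-10-5)²)
  = √(36 + 25 + 9 + 16 + 225)
  = √311 = 17.6352

17.6352


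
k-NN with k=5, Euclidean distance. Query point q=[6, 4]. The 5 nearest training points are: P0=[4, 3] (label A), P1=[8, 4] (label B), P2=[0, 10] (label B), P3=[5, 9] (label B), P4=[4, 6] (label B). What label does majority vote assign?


d(q,P0) = 2.2361  (label A)
d(q,P1) = 2.0  (label B)
d(q,P2) = 8.4853  (label B)
d(q,P3) = 5.099  (label B)
d(q,P4) = 2.8284  (label B)
Votes: A=1, B=4
Majority → B

B


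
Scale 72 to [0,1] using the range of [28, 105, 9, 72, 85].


min=9, max=105
(72-9)/(105-9) = 63/96 = 0.6562

0.6562


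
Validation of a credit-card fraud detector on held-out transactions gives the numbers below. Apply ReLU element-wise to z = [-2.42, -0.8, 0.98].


ReLU(-2.42) = max(0, -2.42) = 0.0
ReLU(-0.8) = max(0, -0.8) = 0.0
ReLU(0.98) = max(0, 0.98) = 0.98
result = [0.0, 0.0, 0.98]

[0.0, 0.0, 0.98]


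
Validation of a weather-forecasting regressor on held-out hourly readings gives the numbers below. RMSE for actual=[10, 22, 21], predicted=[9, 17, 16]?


MSE = 51/3 = 17
RMSE = √(51/3) = 4.1231

4.1231


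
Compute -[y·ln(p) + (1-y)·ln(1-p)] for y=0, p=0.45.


BCE = -[y·ln(p) + (1-y)·ln(1-p)]
= -0 - 1·ln(1-0.45)
= -ln(0.55) = 0.5978

0.5978


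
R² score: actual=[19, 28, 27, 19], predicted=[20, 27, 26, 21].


ȳ = 23.25
SS_res = Σ(y-ŷ)² = 7
SS_tot = Σ(y-ȳ)² = 72.75
R² = 1 - SS_res/SS_tot = 1 - 0.0962 = 0.9038

0.9038


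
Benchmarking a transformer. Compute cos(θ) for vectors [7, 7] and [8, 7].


A·B = 7·8 + 7·7 = 105
‖A‖ = √98 = 9.8995, ‖B‖ = √113 = 10.6301
cos = 105/(√98·√113) = 105/√11074 = 0.9978

0.9978


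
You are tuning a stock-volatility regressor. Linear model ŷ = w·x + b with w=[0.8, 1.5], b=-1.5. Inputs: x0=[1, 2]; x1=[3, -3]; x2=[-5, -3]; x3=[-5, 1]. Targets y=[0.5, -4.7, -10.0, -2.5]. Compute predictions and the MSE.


ŷ0 = (0.8)·(1) + (1.5)·(2) - 1.5 = 2.3
ŷ1 = (0.8)·(3) + (1.5)·(-3) - 1.5 = -3.6
ŷ2 = (0.8)·(-5) + (1.5)·(-3) - 1.5 = -10.0
ŷ3 = (0.8)·(-5) + (1.5)·(1) - 1.5 = -4.0
errors² = [3.24, 1.21, 0.0, 2.25]
MSE = 6.7000/4 = 1.675

1.675


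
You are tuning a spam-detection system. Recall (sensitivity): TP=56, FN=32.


Recall = TP/(TP+FN)
= 56/(56+32)
= 56/88 = 63.64%

63.64%


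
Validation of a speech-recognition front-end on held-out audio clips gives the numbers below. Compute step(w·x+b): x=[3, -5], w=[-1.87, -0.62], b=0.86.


z = (3)·(-1.87) + (-5)·(-0.62) + 0.86
  = -1.65
step(z) = 0 (z<0)

0


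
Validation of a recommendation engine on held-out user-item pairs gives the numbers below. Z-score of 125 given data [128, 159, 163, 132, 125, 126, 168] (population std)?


μ = 143, σ = 17.8885
z = (125 - 143)/17.8885 = -1.0062

-1.0062


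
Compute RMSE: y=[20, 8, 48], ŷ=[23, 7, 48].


MSE = 10/3 = 3.3333
RMSE = √(10/3) = 1.8257

1.8257


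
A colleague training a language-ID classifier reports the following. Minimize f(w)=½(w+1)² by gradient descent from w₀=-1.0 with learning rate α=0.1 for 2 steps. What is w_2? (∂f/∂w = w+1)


step 1: grad = -1+1 = 0; w = -1 - 0.1·(0) = -1
step 2: grad = -1+1 = 0; w = -1 - 0.1·(0) = -1

-1


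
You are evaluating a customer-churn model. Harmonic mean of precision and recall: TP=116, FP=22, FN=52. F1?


Precision = 116/138 = 0.8406
Recall = 116/168 = 0.6905
F1 = 2·P·R/(P+R) = 2·TP/(2·TP+FP+FN) = 232/(232+22+52) = 232/306 = 0.7582

0.7582


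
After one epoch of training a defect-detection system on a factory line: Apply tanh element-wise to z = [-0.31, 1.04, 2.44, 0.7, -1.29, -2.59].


tanh(-0.31) = -0.3004
tanh(1.04) = 0.7779
tanh(2.44) = 0.9849
tanh(0.7) = 0.6044
tanh(-1.29) = -0.8591
tanh(-2.59) = -0.9888
result = [-0.3004, 0.7779, 0.9849, 0.6044, -0.8591, -0.9888]

[-0.3004, 0.7779, 0.9849, 0.6044, -0.8591, -0.9888]


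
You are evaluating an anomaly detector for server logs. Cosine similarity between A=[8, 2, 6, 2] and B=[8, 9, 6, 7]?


A·B = 8·8 + 2·9 + 6·6 + 2·7 = 132
‖A‖ = √108 = 10.3923, ‖B‖ = √230 = 15.1658
cos = 132/(√108·√230) = 132/√24840 = 0.8375

0.8375


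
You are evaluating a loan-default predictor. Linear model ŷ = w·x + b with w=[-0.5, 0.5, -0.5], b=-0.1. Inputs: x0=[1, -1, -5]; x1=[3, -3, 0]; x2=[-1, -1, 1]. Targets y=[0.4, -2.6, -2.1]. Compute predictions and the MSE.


ŷ0 = (-0.5)·(1) + (0.5)·(-1) + (-0.5)·(-5) - 0.1 = 1.4
ŷ1 = (-0.5)·(3) + (0.5)·(-3) + (-0.5)·(0) - 0.1 = -3.1
ŷ2 = (-0.5)·(-1) + (0.5)·(-1) + (-0.5)·(1) - 0.1 = -0.6
errors² = [1.0, 0.25, 2.25]
MSE = 3.5000/3 = 1.1667

1.1667


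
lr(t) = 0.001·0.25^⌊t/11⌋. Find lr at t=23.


n_drops = ⌊23/11⌋ = 2
lr = 0.001·0.25^2 = 0.001·0.0625 = 0.0000625

0.0000625


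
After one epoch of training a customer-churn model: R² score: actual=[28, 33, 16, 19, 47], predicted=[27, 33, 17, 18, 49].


ȳ = 28.6
SS_res = Σ(y-ŷ)² = 7
SS_tot = Σ(y-ȳ)² = 609.2
R² = 1 - SS_res/SS_tot = 1 - 0.0115 = 0.9885

0.9885


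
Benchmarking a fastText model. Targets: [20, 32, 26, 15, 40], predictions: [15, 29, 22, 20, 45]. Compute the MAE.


Absolute errors: |20-15|=5, |32-29|=3, |26-22|=4, |15-20|=5, |40-45|=5
Sum = 22
MAE = 22/5 = 22/5

22/5


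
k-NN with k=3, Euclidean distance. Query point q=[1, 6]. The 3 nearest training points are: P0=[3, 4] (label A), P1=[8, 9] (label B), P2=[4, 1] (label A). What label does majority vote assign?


d(q,P0) = 2.8284  (label A)
d(q,P1) = 7.6158  (label B)
d(q,P2) = 5.831  (label A)
Votes: A=2, B=1
Majority → A

A


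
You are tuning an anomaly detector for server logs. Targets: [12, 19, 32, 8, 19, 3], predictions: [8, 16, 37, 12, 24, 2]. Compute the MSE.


Squared errors: (12-8)²=16, (19-16)²=9, (32-37)²=25, (8-12)²=16, (19-24)²=25, (3-2)²=1
Sum = 92
MSE = 92/6 = 46/3

46/3


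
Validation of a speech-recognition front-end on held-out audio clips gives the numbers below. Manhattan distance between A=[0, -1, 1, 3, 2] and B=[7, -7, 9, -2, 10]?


d = |0-7| + |-1+ 7| + |1-9| + |3+ 2| + |2-10|
  = 7 + 6 + 8 + 5 + 8
  = 34

34


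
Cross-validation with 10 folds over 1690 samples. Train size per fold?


Fold size = 1690/10 = 169
Training per fold = 1690 - 169 = 1521

1521


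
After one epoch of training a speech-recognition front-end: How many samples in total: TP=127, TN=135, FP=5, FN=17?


Total = TP + TN + FP + FN
= 127 + 135 + 5 + 17
= 284
(Predicted positive: 132, predicted negative: 152)

284


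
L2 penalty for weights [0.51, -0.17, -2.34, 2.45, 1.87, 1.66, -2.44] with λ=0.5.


‖w‖₂² = (0.51)² + (-0.17)² + (-2.34)² + (2.45)² + (1.87)² + (1.66)² + (-2.44)²
     = 0.2601 + 0.0289 + 5.4756 + 6.0025 + 3.4969 + 2.7556 + 5.9536
     = 23.9732
λ·‖w‖₂² = 0.5·23.9732 = 11.9866

11.9866
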